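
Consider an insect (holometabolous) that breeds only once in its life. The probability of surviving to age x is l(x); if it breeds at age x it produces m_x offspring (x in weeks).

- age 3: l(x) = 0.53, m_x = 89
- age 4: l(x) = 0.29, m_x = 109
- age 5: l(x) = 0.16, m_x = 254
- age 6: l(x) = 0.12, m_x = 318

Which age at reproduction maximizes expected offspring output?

3

Expected offspring if breeding at age x = l(x) × m_x:
  age 3: 0.53 × 89 = 47.170
  age 4: 0.29 × 109 = 31.610
  age 5: 0.16 × 254 = 40.640
  age 6: 0.12 × 318 = 38.160
Maximum at age 3 (47.170).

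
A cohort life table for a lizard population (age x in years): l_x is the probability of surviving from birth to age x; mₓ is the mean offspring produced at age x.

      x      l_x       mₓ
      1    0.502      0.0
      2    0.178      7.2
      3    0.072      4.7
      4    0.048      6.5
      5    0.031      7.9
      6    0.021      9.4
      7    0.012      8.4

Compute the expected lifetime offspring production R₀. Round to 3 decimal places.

2.475

R₀ = Σ l_x mₓ:
  age 1: 0.502 × 0.0 = 0.0000
  age 2: 0.178 × 7.2 = 1.2816
  age 3: 0.072 × 4.7 = 0.3384
  age 4: 0.048 × 6.5 = 0.3120
  age 5: 0.031 × 7.9 = 0.2449
  age 6: 0.021 × 9.4 = 0.1974
  age 7: 0.012 × 8.4 = 0.1008
R₀ = 0.0000 + 1.2816 + 0.3384 + 0.3120 + 0.2449 + 0.1974 + 0.1008 = 2.4751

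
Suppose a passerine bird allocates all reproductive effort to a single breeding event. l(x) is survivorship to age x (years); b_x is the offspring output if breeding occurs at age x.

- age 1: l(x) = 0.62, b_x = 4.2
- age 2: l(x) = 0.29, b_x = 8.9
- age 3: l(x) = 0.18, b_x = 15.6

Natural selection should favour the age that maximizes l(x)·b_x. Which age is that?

3

Expected offspring if breeding at age x = l(x) × b_x:
  age 1: 0.62 × 4.2 = 2.604
  age 2: 0.29 × 8.9 = 2.581
  age 3: 0.18 × 15.6 = 2.808
Maximum at age 3 (2.808).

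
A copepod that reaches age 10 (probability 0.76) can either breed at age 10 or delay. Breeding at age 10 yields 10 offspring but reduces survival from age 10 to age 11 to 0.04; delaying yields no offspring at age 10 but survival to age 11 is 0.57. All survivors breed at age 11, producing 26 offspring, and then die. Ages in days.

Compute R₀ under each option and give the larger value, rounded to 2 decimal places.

breed at age 10: R₀ = 0.76 × (10 + 0.04 × 26) = 0.76 × 11.0400 = 8.3904
delay to age 11: R₀ = 0.76 × (0.57 × 26) = 0.76 × 14.8200 = 11.2632
Higher: delay to age 11 (11.2632).

11.26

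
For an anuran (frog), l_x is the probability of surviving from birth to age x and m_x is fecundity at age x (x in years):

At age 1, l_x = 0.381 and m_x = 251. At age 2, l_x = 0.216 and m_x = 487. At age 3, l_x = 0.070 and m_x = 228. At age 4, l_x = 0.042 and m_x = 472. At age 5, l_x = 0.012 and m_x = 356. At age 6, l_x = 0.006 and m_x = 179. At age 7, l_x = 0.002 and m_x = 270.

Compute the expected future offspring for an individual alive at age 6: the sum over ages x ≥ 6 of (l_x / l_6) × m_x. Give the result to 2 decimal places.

l_6 = 0.006. Conditional survival from age 6 to x is l_x / l_6.
  x=6: (0.006/0.006) × 179 = 179.0000
  x=7: (0.002/0.006) × 270 = 90.0000
Sum = 179.0000 + 90.0000 = 269.0000

269.00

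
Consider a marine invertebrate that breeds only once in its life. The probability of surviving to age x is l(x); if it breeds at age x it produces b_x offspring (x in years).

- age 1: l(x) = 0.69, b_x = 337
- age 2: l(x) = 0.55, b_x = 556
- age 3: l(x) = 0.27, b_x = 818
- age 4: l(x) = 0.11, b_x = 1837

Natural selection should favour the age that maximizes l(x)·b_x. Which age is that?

Expected offspring if breeding at age x = l(x) × b_x:
  age 1: 0.69 × 337 = 232.530
  age 2: 0.55 × 556 = 305.800
  age 3: 0.27 × 818 = 220.860
  age 4: 0.11 × 1837 = 202.070
Maximum at age 2 (305.800).

2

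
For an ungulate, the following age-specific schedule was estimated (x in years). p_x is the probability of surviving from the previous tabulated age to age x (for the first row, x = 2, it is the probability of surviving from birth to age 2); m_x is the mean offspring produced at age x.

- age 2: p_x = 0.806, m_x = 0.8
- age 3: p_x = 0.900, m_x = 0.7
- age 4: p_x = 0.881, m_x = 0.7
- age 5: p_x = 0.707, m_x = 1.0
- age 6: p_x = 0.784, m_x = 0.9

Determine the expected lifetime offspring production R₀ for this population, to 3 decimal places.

Survivorship from birth: l_x = p_2·p_3·…·p_x.
  l_2 = 0.80600
  l_3 = 0.72540
  l_4 = 0.63908
  l_5 = 0.45183
  l_6 = 0.35423
R₀ = Σ l_x m_x:
  age 2: 0.80600 × 0.8 = 0.6448
  age 3: 0.72540 × 0.7 = 0.5078
  age 4: 0.63908 × 0.7 = 0.4474
  age 5: 0.45183 × 1.0 = 0.4518
  age 6: 0.35423 × 0.9 = 0.3188
R₀ = 0.6448 + 0.5078 + 0.4474 + 0.4518 + 0.3188 = 2.3706

2.371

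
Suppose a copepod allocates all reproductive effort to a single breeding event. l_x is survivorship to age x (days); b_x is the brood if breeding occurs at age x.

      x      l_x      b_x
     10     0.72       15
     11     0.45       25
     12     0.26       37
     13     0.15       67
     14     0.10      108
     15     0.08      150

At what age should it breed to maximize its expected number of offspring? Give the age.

15

Expected offspring if breeding at age x = l_x × b_x:
  age 10: 0.72 × 15 = 10.800
  age 11: 0.45 × 25 = 11.250
  age 12: 0.26 × 37 = 9.620
  age 13: 0.15 × 67 = 10.050
  age 14: 0.10 × 108 = 10.800
  age 15: 0.08 × 150 = 12.000
Maximum at age 15 (12.000).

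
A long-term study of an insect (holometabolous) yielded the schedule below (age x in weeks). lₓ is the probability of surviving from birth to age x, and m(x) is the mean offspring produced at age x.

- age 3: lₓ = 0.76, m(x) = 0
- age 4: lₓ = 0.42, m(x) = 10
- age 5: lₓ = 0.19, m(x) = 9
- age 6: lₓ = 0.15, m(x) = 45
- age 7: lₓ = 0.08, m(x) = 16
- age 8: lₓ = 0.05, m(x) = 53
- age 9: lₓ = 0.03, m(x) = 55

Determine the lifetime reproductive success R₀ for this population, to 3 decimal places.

R₀ = Σ lₓ m(x):
  age 3: 0.76 × 0 = 0.0000
  age 4: 0.42 × 10 = 4.2000
  age 5: 0.19 × 9 = 1.7100
  age 6: 0.15 × 45 = 6.7500
  age 7: 0.08 × 16 = 1.2800
  age 8: 0.05 × 53 = 2.6500
  age 9: 0.03 × 55 = 1.6500
R₀ = 0.0000 + 4.2000 + 1.7100 + 6.7500 + 1.2800 + 2.6500 + 1.6500 = 18.2400

18.240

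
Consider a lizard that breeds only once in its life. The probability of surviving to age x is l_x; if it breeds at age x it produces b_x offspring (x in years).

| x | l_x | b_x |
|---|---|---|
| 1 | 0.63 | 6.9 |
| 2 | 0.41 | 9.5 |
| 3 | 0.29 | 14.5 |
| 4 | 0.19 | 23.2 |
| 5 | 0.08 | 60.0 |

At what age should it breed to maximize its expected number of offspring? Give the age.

Expected offspring if breeding at age x = l_x × b_x:
  age 1: 0.63 × 6.9 = 4.347
  age 2: 0.41 × 9.5 = 3.895
  age 3: 0.29 × 14.5 = 4.205
  age 4: 0.19 × 23.2 = 4.408
  age 5: 0.08 × 60.0 = 4.800
Maximum at age 5 (4.800).

5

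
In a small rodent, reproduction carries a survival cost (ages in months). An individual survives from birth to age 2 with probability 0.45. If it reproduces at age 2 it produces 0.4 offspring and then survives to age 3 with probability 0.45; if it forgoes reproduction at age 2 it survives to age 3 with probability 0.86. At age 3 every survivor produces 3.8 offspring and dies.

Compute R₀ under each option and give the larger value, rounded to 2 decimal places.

1.47

breed at age 2: R₀ = 0.45 × (0.4 + 0.45 × 3.8) = 0.45 × 2.1100 = 0.9495
delay to age 3: R₀ = 0.45 × (0.86 × 3.8) = 0.45 × 3.2680 = 1.4706
Higher: delay to age 3 (1.4706).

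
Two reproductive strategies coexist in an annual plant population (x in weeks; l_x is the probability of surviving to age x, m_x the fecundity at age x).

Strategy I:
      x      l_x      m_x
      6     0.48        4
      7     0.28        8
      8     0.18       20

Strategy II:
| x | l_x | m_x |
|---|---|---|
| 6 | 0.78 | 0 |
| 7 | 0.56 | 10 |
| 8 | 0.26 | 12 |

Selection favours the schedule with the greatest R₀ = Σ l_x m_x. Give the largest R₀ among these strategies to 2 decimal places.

8.72

Strategy I: R₀ = 0.48×4 + 0.28×8 + 0.18×20 = 7.7600
Strategy II: R₀ = 0.78×0 + 0.56×10 + 0.26×12 = 8.7200
Highest R₀: strategy II with 8.7200.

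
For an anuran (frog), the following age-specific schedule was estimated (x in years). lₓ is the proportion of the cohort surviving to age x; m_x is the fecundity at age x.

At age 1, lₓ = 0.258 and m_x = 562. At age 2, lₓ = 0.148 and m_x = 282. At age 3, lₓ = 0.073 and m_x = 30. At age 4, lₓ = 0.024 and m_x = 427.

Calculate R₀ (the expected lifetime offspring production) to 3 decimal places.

R₀ = Σ lₓ m_x:
  age 1: 0.258 × 562 = 144.9960
  age 2: 0.148 × 282 = 41.7360
  age 3: 0.073 × 30 = 2.1900
  age 4: 0.024 × 427 = 10.2480
R₀ = 144.9960 + 41.7360 + 2.1900 + 10.2480 = 199.1700

199.170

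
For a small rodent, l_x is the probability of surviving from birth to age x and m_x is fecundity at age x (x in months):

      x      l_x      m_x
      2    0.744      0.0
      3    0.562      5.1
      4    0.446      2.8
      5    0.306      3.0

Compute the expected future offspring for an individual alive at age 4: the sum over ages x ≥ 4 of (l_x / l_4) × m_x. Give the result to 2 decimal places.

4.86

l_4 = 0.446. Conditional survival from age 4 to x is l_x / l_4.
  x=4: (0.446/0.446) × 2.8 = 2.8000
  x=5: (0.306/0.446) × 3.0 = 2.0583
Sum = 2.8000 + 2.0583 = 4.8583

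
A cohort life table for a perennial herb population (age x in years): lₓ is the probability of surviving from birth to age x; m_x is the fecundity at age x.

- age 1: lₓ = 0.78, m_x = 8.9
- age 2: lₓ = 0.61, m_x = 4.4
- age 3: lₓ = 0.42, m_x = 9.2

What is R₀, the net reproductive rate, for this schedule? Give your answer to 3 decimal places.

13.490

R₀ = Σ lₓ m_x:
  age 1: 0.78 × 8.9 = 6.9420
  age 2: 0.61 × 4.4 = 2.6840
  age 3: 0.42 × 9.2 = 3.8640
R₀ = 6.9420 + 2.6840 + 3.8640 = 13.4900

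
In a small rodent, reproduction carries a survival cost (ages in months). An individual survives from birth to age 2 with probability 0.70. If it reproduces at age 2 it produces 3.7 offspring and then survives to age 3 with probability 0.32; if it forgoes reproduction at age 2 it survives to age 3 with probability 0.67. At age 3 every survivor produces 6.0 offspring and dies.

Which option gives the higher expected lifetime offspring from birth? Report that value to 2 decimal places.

3.93

breed at age 2: R₀ = 0.70 × (3.7 + 0.32 × 6.0) = 0.70 × 5.6200 = 3.9340
delay to age 3: R₀ = 0.70 × (0.67 × 6.0) = 0.70 × 4.0200 = 2.8140
Higher: breed at age 2 (3.9340).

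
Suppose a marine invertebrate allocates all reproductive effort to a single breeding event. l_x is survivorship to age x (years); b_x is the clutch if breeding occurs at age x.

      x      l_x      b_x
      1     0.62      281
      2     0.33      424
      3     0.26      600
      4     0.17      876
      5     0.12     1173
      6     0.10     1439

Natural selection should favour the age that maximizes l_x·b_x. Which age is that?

1

Expected offspring if breeding at age x = l_x × b_x:
  age 1: 0.62 × 281 = 174.220
  age 2: 0.33 × 424 = 139.920
  age 3: 0.26 × 600 = 156.000
  age 4: 0.17 × 876 = 148.920
  age 5: 0.12 × 1173 = 140.760
  age 6: 0.10 × 1439 = 143.900
Maximum at age 1 (174.220).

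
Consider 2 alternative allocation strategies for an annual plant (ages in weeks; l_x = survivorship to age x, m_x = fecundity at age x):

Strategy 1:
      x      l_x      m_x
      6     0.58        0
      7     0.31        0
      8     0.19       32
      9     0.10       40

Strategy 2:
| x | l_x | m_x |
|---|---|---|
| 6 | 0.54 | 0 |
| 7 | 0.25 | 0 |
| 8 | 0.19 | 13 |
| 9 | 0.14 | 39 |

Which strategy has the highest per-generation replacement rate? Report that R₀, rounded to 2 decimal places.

Strategy 1: R₀ = 0.58×0 + 0.31×0 + 0.19×32 + 0.10×40 = 10.0800
Strategy 2: R₀ = 0.54×0 + 0.25×0 + 0.19×13 + 0.14×39 = 7.9300
Highest R₀: strategy 1 with 10.0800.

10.08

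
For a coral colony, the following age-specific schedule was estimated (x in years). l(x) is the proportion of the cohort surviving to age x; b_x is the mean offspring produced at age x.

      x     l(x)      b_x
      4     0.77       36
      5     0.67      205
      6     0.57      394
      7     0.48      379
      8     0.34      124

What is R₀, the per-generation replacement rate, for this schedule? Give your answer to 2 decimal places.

R₀ = Σ l(x) b_x:
  age 4: 0.77 × 36 = 27.7200
  age 5: 0.67 × 205 = 137.3500
  age 6: 0.57 × 394 = 224.5800
  age 7: 0.48 × 379 = 181.9200
  age 8: 0.34 × 124 = 42.1600
R₀ = 27.7200 + 137.3500 + 224.5800 + 181.9200 + 42.1600 = 613.7300

613.73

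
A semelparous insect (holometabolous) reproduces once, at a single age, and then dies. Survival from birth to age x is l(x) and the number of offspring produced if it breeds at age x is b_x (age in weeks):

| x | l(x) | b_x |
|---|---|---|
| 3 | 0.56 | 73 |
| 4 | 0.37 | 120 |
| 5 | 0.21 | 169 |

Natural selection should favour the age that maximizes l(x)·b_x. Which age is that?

4

Expected offspring if breeding at age x = l(x) × b_x:
  age 3: 0.56 × 73 = 40.880
  age 4: 0.37 × 120 = 44.400
  age 5: 0.21 × 169 = 35.490
Maximum at age 4 (44.400).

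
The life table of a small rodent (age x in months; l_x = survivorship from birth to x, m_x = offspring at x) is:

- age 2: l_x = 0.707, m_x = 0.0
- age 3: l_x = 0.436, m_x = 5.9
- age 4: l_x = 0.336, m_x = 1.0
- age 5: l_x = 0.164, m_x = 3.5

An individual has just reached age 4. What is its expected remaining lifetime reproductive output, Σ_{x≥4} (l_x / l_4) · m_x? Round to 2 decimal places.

2.71

l_4 = 0.336. Conditional survival from age 4 to x is l_x / l_4.
  x=4: (0.336/0.336) × 1.0 = 1.0000
  x=5: (0.164/0.336) × 3.5 = 1.7083
Sum = 1.0000 + 1.7083 = 2.7083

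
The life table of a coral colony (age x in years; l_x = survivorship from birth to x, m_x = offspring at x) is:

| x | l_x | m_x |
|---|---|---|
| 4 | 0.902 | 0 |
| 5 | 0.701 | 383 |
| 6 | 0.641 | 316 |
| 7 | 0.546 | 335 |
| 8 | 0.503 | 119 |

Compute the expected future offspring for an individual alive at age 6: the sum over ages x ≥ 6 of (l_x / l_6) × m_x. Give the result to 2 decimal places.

l_6 = 0.641. Conditional survival from age 6 to x is l_x / l_6.
  x=6: (0.641/0.641) × 316 = 316.0000
  x=7: (0.546/0.641) × 335 = 285.3510
  x=8: (0.503/0.641) × 119 = 93.3807
Sum = 316.0000 + 285.3510 + 93.3807 = 694.7317

694.73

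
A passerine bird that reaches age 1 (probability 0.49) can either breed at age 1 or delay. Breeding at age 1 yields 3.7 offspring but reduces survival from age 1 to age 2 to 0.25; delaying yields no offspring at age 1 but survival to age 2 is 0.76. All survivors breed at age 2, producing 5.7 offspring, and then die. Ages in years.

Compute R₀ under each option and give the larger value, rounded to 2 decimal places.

2.51

breed at age 1: R₀ = 0.49 × (3.7 + 0.25 × 5.7) = 0.49 × 5.1250 = 2.5112
delay to age 2: R₀ = 0.49 × (0.76 × 5.7) = 0.49 × 4.3320 = 2.1227
Higher: breed at age 1 (2.5112).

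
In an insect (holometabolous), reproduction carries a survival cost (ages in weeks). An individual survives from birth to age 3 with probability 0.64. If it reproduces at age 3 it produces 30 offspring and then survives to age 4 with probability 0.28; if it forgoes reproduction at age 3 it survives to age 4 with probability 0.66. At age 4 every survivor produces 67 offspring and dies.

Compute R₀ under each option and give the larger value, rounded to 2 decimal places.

31.21

breed at age 3: R₀ = 0.64 × (30 + 0.28 × 67) = 0.64 × 48.7600 = 31.2064
delay to age 4: R₀ = 0.64 × (0.66 × 67) = 0.64 × 44.2200 = 28.3008
Higher: breed at age 3 (31.2064).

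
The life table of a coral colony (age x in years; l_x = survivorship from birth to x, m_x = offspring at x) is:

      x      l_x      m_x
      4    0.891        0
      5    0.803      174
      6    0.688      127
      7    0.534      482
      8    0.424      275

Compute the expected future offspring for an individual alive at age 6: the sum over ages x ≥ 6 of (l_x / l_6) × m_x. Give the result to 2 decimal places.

670.59

l_6 = 0.688. Conditional survival from age 6 to x is l_x / l_6.
  x=6: (0.688/0.688) × 127 = 127.0000
  x=7: (0.534/0.688) × 482 = 374.1105
  x=8: (0.424/0.688) × 275 = 169.4767
Sum = 127.0000 + 374.1105 + 169.4767 = 670.5872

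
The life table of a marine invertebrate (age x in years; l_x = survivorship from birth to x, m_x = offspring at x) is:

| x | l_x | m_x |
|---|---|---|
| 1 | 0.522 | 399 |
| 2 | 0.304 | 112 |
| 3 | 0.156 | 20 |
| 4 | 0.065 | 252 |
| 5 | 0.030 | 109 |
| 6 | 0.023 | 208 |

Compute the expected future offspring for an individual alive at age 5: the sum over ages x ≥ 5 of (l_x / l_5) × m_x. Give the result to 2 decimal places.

268.47

l_5 = 0.030. Conditional survival from age 5 to x is l_x / l_5.
  x=5: (0.030/0.030) × 109 = 109.0000
  x=6: (0.023/0.030) × 208 = 159.4667
Sum = 109.0000 + 159.4667 = 268.4667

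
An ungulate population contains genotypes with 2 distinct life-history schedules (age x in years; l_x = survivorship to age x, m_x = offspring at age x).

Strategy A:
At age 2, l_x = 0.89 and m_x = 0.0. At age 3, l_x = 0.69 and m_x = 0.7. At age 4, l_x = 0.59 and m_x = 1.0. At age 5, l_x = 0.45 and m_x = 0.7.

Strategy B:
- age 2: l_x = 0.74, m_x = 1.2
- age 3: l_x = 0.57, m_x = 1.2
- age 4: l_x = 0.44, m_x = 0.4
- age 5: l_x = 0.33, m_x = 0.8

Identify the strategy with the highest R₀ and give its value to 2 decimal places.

2.01

Strategy A: R₀ = 0.89×0.0 + 0.69×0.7 + 0.59×1.0 + 0.45×0.7 = 1.3880
Strategy B: R₀ = 0.74×1.2 + 0.57×1.2 + 0.44×0.4 + 0.33×0.8 = 2.0120
Highest R₀: strategy B with 2.0120.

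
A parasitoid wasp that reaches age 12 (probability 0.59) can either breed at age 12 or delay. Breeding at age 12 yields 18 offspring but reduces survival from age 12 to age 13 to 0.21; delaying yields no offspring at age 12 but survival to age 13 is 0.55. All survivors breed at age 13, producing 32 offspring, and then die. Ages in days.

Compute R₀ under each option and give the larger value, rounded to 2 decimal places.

breed at age 12: R₀ = 0.59 × (18 + 0.21 × 32) = 0.59 × 24.7200 = 14.5848
delay to age 13: R₀ = 0.59 × (0.55 × 32) = 0.59 × 17.6000 = 10.3840
Higher: breed at age 12 (14.5848).

14.58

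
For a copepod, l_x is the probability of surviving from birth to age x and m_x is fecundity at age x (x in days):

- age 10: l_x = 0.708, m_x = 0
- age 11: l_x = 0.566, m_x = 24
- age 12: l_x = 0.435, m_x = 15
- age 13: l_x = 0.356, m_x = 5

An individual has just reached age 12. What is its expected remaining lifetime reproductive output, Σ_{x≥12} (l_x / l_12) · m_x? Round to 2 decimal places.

19.09

l_12 = 0.435. Conditional survival from age 12 to x is l_x / l_12.
  x=12: (0.435/0.435) × 15 = 15.0000
  x=13: (0.356/0.435) × 5 = 4.0920
Sum = 15.0000 + 4.0920 = 19.0920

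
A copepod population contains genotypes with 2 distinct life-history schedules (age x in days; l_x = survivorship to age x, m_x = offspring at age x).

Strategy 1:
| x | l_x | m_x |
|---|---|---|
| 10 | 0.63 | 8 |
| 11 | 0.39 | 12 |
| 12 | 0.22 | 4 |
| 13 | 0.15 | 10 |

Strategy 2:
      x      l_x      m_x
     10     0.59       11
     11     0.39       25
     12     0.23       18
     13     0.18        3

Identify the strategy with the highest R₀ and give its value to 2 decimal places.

20.92

Strategy 1: R₀ = 0.63×8 + 0.39×12 + 0.22×4 + 0.15×10 = 12.1000
Strategy 2: R₀ = 0.59×11 + 0.39×25 + 0.23×18 + 0.18×3 = 20.9200
Highest R₀: strategy 2 with 20.9200.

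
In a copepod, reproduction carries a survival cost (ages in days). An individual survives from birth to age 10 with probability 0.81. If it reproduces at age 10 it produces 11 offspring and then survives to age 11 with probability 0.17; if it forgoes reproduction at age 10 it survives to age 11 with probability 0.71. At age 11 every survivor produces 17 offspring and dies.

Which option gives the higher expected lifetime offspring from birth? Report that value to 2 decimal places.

breed at age 10: R₀ = 0.81 × (11 + 0.17 × 17) = 0.81 × 13.8900 = 11.2509
delay to age 11: R₀ = 0.81 × (0.71 × 17) = 0.81 × 12.0700 = 9.7767
Higher: breed at age 10 (11.2509).

11.25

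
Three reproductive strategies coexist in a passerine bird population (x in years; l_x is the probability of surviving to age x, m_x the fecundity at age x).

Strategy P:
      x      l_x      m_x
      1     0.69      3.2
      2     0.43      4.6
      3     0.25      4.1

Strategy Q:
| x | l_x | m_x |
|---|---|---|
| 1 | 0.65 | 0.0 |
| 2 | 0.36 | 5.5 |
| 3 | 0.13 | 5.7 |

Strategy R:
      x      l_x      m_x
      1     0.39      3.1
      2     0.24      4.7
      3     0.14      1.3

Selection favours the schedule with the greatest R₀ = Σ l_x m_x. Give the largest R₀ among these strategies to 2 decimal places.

5.21

Strategy P: R₀ = 0.69×3.2 + 0.43×4.6 + 0.25×4.1 = 5.2110
Strategy Q: R₀ = 0.65×0.0 + 0.36×5.5 + 0.13×5.7 = 2.7210
Strategy R: R₀ = 0.39×3.1 + 0.24×4.7 + 0.14×1.3 = 2.5190
Highest R₀: strategy P with 5.2110.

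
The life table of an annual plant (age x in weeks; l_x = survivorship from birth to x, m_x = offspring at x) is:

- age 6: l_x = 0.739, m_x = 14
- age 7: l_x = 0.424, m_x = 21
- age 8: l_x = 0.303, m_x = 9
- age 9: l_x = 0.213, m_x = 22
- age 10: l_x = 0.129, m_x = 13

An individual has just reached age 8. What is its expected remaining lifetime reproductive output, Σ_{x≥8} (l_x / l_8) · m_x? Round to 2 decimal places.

30.00

l_8 = 0.303. Conditional survival from age 8 to x is l_x / l_8.
  x=8: (0.303/0.303) × 9 = 9.0000
  x=9: (0.213/0.303) × 22 = 15.4653
  x=10: (0.129/0.303) × 13 = 5.5347
Sum = 9.0000 + 15.4653 + 5.5347 = 30.0000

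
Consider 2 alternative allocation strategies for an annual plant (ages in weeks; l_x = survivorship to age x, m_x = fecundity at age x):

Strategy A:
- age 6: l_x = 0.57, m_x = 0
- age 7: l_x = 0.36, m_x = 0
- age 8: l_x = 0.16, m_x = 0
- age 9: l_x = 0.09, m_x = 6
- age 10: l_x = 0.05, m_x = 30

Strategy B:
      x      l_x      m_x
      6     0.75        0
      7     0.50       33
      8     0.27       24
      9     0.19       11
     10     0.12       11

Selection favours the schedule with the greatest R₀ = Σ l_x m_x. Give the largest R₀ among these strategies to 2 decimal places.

26.39

Strategy A: R₀ = 0.57×0 + 0.36×0 + 0.16×0 + 0.09×6 + 0.05×30 = 2.0400
Strategy B: R₀ = 0.75×0 + 0.50×33 + 0.27×24 + 0.19×11 + 0.12×11 = 26.3900
Highest R₀: strategy B with 26.3900.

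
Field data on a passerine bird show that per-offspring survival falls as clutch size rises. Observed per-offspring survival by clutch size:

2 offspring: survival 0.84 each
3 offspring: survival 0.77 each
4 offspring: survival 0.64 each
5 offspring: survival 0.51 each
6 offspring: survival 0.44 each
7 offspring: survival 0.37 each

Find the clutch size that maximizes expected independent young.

6

Expected independent young = c × s(c):
  c=2: 2 × 0.84 = 1.680
  c=3: 3 × 0.77 = 2.310
  c=4: 4 × 0.64 = 2.560
  c=5: 5 × 0.51 = 2.550
  c=6: 6 × 0.44 = 2.640
  c=7: 7 × 0.37 = 2.590
Maximum at c = 6 (2.640 independent young).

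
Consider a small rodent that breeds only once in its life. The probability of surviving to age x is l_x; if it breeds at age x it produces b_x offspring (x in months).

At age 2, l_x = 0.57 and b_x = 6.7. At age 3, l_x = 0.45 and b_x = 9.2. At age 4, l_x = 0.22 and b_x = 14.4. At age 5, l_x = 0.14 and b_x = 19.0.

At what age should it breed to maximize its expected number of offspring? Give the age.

Expected offspring if breeding at age x = l_x × b_x:
  age 2: 0.57 × 6.7 = 3.819
  age 3: 0.45 × 9.2 = 4.140
  age 4: 0.22 × 14.4 = 3.168
  age 5: 0.14 × 19.0 = 2.660
Maximum at age 3 (4.140).

3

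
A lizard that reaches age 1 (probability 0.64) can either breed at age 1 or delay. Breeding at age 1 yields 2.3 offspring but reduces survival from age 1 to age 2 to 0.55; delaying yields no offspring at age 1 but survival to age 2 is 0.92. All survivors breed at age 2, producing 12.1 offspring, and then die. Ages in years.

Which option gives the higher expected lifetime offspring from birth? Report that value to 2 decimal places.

breed at age 1: R₀ = 0.64 × (2.3 + 0.55 × 12.1) = 0.64 × 8.9550 = 5.7312
delay to age 2: R₀ = 0.64 × (0.92 × 12.1) = 0.64 × 11.1320 = 7.1245
Higher: delay to age 2 (7.1245).

7.12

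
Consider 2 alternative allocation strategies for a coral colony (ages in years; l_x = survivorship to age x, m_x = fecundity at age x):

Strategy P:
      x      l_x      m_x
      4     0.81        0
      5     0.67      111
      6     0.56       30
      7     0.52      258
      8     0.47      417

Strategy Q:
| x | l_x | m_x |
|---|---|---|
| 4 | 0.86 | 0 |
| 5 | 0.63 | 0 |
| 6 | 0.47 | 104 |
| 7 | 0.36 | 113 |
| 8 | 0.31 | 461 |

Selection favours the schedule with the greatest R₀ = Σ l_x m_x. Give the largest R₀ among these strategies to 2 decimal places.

Strategy P: R₀ = 0.81×0 + 0.67×111 + 0.56×30 + 0.52×258 + 0.47×417 = 421.3200
Strategy Q: R₀ = 0.86×0 + 0.63×0 + 0.47×104 + 0.36×113 + 0.31×461 = 232.4700
Highest R₀: strategy P with 421.3200.

421.32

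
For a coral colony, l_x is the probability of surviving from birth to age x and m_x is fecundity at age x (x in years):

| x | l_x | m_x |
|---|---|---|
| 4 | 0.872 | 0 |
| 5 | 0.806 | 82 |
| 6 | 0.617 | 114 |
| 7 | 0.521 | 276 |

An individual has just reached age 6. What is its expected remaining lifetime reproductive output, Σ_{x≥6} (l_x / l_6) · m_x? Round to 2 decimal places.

l_6 = 0.617. Conditional survival from age 6 to x is l_x / l_6.
  x=6: (0.617/0.617) × 114 = 114.0000
  x=7: (0.521/0.617) × 276 = 233.0567
Sum = 114.0000 + 233.0567 = 347.0567

347.06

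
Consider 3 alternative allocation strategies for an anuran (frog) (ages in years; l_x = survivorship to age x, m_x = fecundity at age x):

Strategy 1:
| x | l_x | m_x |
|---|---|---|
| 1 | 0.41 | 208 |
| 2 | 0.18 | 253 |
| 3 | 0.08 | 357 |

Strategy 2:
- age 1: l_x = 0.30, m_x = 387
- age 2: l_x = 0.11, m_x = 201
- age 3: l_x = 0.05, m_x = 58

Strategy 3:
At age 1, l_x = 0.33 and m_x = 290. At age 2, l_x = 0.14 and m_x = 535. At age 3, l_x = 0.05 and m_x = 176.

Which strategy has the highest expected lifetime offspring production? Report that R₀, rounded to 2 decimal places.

179.40

Strategy 1: R₀ = 0.41×208 + 0.18×253 + 0.08×357 = 159.3800
Strategy 2: R₀ = 0.30×387 + 0.11×201 + 0.05×58 = 141.1100
Strategy 3: R₀ = 0.33×290 + 0.14×535 + 0.05×176 = 179.4000
Highest R₀: strategy 3 with 179.4000.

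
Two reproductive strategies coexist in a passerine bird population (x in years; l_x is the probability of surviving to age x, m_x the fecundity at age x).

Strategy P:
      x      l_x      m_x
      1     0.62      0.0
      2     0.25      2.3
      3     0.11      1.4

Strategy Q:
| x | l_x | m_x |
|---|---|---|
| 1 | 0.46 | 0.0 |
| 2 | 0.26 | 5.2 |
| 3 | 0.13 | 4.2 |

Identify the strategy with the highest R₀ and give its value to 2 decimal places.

Strategy P: R₀ = 0.62×0.0 + 0.25×2.3 + 0.11×1.4 = 0.7290
Strategy Q: R₀ = 0.46×0.0 + 0.26×5.2 + 0.13×4.2 = 1.8980
Highest R₀: strategy Q with 1.8980.

1.90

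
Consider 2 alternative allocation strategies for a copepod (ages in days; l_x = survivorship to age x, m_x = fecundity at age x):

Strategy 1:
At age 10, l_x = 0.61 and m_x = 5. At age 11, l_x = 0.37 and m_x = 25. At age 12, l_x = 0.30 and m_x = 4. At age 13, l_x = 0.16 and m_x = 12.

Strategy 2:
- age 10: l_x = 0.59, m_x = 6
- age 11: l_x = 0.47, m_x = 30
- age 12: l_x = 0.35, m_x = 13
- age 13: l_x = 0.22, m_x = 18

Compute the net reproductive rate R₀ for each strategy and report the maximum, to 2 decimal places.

26.15

Strategy 1: R₀ = 0.61×5 + 0.37×25 + 0.30×4 + 0.16×12 = 15.4200
Strategy 2: R₀ = 0.59×6 + 0.47×30 + 0.35×13 + 0.22×18 = 26.1500
Highest R₀: strategy 2 with 26.1500.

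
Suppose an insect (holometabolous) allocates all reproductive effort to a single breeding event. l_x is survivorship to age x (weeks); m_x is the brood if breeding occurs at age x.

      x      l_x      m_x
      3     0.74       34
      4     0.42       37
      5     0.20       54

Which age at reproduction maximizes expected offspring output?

3

Expected offspring if breeding at age x = l_x × m_x:
  age 3: 0.74 × 34 = 25.160
  age 4: 0.42 × 37 = 15.540
  age 5: 0.20 × 54 = 10.800
Maximum at age 3 (25.160).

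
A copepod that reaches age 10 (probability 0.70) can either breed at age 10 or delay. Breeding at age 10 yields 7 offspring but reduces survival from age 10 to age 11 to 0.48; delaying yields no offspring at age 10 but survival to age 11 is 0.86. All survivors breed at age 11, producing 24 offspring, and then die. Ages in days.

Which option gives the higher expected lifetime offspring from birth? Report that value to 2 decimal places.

14.45

breed at age 10: R₀ = 0.70 × (7 + 0.48 × 24) = 0.70 × 18.5200 = 12.9640
delay to age 11: R₀ = 0.70 × (0.86 × 24) = 0.70 × 20.6400 = 14.4480
Higher: delay to age 11 (14.4480).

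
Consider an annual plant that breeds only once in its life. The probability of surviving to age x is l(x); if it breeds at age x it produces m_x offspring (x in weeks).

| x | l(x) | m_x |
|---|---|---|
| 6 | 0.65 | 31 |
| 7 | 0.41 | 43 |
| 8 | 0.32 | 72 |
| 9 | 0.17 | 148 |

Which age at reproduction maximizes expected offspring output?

Expected offspring if breeding at age x = l(x) × m_x:
  age 6: 0.65 × 31 = 20.150
  age 7: 0.41 × 43 = 17.630
  age 8: 0.32 × 72 = 23.040
  age 9: 0.17 × 148 = 25.160
Maximum at age 9 (25.160).

9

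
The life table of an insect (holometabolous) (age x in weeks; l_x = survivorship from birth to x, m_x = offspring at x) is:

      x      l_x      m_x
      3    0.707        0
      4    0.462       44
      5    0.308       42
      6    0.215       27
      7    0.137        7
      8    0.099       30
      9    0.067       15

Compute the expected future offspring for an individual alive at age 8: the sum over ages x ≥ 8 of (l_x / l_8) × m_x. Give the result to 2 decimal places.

40.15

l_8 = 0.099. Conditional survival from age 8 to x is l_x / l_8.
  x=8: (0.099/0.099) × 30 = 30.0000
  x=9: (0.067/0.099) × 15 = 10.1515
Sum = 30.0000 + 10.1515 = 40.1515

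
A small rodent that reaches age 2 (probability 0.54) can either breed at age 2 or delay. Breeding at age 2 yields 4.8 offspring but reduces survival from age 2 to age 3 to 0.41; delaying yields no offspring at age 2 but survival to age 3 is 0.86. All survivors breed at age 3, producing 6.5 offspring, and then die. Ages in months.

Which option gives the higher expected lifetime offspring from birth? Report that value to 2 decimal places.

breed at age 2: R₀ = 0.54 × (4.8 + 0.41 × 6.5) = 0.54 × 7.4650 = 4.0311
delay to age 3: R₀ = 0.54 × (0.86 × 6.5) = 0.54 × 5.5900 = 3.0186
Higher: breed at age 2 (4.0311).

4.03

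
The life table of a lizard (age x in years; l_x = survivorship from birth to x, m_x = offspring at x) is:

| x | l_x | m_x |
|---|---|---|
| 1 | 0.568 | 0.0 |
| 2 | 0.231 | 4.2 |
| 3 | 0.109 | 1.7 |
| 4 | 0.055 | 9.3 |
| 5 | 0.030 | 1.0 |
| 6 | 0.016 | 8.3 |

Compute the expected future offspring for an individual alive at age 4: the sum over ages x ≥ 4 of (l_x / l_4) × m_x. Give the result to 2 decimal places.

l_4 = 0.055. Conditional survival from age 4 to x is l_x / l_4.
  x=4: (0.055/0.055) × 9.3 = 9.3000
  x=5: (0.030/0.055) × 1.0 = 0.5455
  x=6: (0.016/0.055) × 8.3 = 2.4145
Sum = 9.3000 + 0.5455 + 2.4145 = 12.2600

12.26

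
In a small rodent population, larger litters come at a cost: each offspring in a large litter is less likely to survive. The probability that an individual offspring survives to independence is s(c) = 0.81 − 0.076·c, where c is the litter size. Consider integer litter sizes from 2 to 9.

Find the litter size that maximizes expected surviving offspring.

5

Expected surviving offspring = c × s(c):
  c=2: 2 × 0.658 = 1.316
  c=3: 3 × 0.582 = 1.746
  c=4: 4 × 0.506 = 2.024
  c=5: 5 × 0.430 = 2.150
  c=6: 6 × 0.354 = 2.124
  c=7: 7 × 0.278 = 1.946
  c=8: 8 × 0.202 = 1.616
  c=9: 9 × 0.126 = 1.134
Maximum at c = 5 (2.150 surviving offspring).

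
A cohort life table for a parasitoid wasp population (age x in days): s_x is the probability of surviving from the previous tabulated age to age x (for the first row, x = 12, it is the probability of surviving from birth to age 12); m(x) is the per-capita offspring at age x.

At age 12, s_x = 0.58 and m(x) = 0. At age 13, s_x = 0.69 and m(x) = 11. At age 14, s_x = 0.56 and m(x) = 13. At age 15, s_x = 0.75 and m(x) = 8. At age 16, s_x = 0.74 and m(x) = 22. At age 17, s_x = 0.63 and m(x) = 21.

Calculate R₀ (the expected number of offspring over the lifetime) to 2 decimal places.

Survivorship from birth: l_x = s_12·s_13·…·s_x.
  l_12 = 0.58000
  l_13 = 0.40020
  l_14 = 0.22411
  l_15 = 0.16808
  l_16 = 0.12438
  l_17 = 0.07836
R₀ = Σ l_x m(x):
  age 12: 0.58000 × 0 = 0.0000
  age 13: 0.40020 × 11 = 4.4022
  age 14: 0.22411 × 13 = 2.9134
  age 15: 0.16808 × 8 = 1.3446
  age 16: 0.12438 × 22 = 2.7364
  age 17: 0.07836 × 21 = 1.6456
R₀ = 0.0000 + 4.4022 + 2.9134 + 1.3446 + 2.7364 + 1.6456 = 13.0422

13.04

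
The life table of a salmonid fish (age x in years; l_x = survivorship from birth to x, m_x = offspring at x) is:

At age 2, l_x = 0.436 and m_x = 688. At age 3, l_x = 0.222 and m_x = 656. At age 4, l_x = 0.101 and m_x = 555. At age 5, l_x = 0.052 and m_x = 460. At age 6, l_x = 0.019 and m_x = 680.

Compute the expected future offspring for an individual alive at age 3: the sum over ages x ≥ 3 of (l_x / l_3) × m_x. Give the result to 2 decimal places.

1074.45

l_3 = 0.222. Conditional survival from age 3 to x is l_x / l_3.
  x=3: (0.222/0.222) × 656 = 656.0000
  x=4: (0.101/0.222) × 555 = 252.5000
  x=5: (0.052/0.222) × 460 = 107.7477
  x=6: (0.019/0.222) × 680 = 58.1982
Sum = 656.0000 + 252.5000 + 107.7477 + 58.1982 = 1074.4459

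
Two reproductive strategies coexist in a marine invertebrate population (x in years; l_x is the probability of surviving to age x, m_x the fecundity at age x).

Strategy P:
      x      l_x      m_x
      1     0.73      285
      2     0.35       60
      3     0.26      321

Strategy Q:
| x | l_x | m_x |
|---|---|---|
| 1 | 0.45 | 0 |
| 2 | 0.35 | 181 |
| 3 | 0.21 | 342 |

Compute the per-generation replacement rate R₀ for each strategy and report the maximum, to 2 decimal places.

Strategy P: R₀ = 0.73×285 + 0.35×60 + 0.26×321 = 312.5100
Strategy Q: R₀ = 0.45×0 + 0.35×181 + 0.21×342 = 135.1700
Highest R₀: strategy P with 312.5100.

312.51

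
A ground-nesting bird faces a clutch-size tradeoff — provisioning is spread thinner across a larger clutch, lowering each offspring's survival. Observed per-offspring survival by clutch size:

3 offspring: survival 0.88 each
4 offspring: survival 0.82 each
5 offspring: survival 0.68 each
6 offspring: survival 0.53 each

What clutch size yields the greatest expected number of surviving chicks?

Expected surviving chicks = c × s(c):
  c=3: 3 × 0.88 = 2.640
  c=4: 4 × 0.82 = 3.280
  c=5: 5 × 0.68 = 3.400
  c=6: 6 × 0.53 = 3.180
Maximum at c = 5 (3.400 surviving chicks).

5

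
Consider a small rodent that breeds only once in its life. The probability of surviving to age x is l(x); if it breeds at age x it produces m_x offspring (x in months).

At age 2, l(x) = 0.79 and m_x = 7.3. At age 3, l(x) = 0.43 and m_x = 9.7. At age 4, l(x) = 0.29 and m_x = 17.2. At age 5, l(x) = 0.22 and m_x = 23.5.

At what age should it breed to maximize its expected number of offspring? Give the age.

2

Expected offspring if breeding at age x = l(x) × m_x:
  age 2: 0.79 × 7.3 = 5.767
  age 3: 0.43 × 9.7 = 4.171
  age 4: 0.29 × 17.2 = 4.988
  age 5: 0.22 × 23.5 = 5.170
Maximum at age 2 (5.767).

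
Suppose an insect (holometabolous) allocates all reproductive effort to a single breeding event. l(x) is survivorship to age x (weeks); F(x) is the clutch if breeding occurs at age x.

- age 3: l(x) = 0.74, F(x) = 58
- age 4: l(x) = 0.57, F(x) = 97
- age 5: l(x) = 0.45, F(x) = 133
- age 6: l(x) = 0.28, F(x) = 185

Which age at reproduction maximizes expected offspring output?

5

Expected offspring if breeding at age x = l(x) × F(x):
  age 3: 0.74 × 58 = 42.920
  age 4: 0.57 × 97 = 55.290
  age 5: 0.45 × 133 = 59.850
  age 6: 0.28 × 185 = 51.800
Maximum at age 5 (59.850).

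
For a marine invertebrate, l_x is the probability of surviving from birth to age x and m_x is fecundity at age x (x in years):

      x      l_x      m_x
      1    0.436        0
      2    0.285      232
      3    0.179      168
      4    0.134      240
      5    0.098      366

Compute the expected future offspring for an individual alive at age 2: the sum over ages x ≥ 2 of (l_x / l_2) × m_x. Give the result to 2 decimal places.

576.21

l_2 = 0.285. Conditional survival from age 2 to x is l_x / l_2.
  x=2: (0.285/0.285) × 232 = 232.0000
  x=3: (0.179/0.285) × 168 = 105.5158
  x=4: (0.134/0.285) × 240 = 112.8421
  x=5: (0.098/0.285) × 366 = 125.8526
Sum = 232.0000 + 105.5158 + 112.8421 + 125.8526 = 576.2105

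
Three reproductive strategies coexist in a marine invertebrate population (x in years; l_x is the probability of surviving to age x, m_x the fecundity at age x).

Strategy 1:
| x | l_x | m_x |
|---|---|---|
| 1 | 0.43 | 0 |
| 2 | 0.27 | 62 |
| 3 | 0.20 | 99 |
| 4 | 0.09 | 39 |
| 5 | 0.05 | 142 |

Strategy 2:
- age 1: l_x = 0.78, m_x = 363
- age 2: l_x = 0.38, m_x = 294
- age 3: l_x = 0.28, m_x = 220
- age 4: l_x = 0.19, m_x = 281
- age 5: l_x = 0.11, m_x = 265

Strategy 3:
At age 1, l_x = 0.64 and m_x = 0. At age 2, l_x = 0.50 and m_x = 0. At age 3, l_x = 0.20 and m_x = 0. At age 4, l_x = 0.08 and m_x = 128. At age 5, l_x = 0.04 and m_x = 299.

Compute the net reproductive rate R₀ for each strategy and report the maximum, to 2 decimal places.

Strategy 1: R₀ = 0.43×0 + 0.27×62 + 0.20×99 + 0.09×39 + 0.05×142 = 47.1500
Strategy 2: R₀ = 0.78×363 + 0.38×294 + 0.28×220 + 0.19×281 + 0.11×265 = 539.0000
Strategy 3: R₀ = 0.64×0 + 0.50×0 + 0.20×0 + 0.08×128 + 0.04×299 = 22.2000
Highest R₀: strategy 2 with 539.0000.

539.00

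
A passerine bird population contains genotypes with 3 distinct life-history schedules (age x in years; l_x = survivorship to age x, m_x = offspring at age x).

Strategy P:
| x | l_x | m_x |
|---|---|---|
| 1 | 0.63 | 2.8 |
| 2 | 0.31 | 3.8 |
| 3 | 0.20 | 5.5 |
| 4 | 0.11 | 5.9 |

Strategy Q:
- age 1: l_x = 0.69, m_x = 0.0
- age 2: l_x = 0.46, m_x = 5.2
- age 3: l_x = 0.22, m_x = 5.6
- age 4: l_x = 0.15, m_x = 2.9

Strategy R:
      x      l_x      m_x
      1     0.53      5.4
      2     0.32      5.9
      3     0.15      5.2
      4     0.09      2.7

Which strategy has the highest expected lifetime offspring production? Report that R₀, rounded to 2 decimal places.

Strategy P: R₀ = 0.63×2.8 + 0.31×3.8 + 0.20×5.5 + 0.11×5.9 = 4.6910
Strategy Q: R₀ = 0.69×0.0 + 0.46×5.2 + 0.22×5.6 + 0.15×2.9 = 4.0590
Strategy R: R₀ = 0.53×5.4 + 0.32×5.9 + 0.15×5.2 + 0.09×2.7 = 5.7730
Highest R₀: strategy R with 5.7730.

5.77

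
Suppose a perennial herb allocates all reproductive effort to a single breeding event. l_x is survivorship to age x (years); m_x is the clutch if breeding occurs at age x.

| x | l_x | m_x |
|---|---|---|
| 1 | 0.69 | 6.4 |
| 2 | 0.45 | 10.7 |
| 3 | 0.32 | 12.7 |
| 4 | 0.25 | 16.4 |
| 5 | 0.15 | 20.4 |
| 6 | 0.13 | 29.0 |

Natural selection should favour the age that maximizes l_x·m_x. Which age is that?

2

Expected offspring if breeding at age x = l_x × m_x:
  age 1: 0.69 × 6.4 = 4.416
  age 2: 0.45 × 10.7 = 4.815
  age 3: 0.32 × 12.7 = 4.064
  age 4: 0.25 × 16.4 = 4.100
  age 5: 0.15 × 20.4 = 3.060
  age 6: 0.13 × 29.0 = 3.770
Maximum at age 2 (4.815).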